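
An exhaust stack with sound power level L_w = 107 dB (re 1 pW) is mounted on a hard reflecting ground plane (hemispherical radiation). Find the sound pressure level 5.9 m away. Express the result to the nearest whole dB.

84 dB

The power spreads over a hemisphere of area 2π·r², so L_p = L_w − 10·log₁₀(2π·r²).
2π·r² = 218.7 m², 10·log₁₀ of that is 23.399 dB.
L_p = 107 − 23.399 = 83.60 dB.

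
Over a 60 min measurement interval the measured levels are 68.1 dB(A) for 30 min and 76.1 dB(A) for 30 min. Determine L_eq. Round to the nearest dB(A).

L_eq = 10·log₁₀[(1/T)·Σ tᵢ·10^(Lᵢ/10)] with T = 60 min.
Σ tᵢ·10^(Lᵢ/10) = 30·10^(68.1/10) + 30·10^(76.1/10) = 1.416e+09.
L_eq = 10·log₁₀(1.416e+09/60) = 73.73 dB(A).

74 dB(A)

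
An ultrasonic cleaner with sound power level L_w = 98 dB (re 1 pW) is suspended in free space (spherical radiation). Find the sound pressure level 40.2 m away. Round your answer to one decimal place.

54.9 dB

Free-field spherical radiation: L_p = L_w − 10·log₁₀(4π·r²), r = 40.2 m.
4π·r² = 2.031e+04 m², 10·log₁₀ of that is 43.077 dB.
L_p = 98 − 43.077 = 54.92 dB.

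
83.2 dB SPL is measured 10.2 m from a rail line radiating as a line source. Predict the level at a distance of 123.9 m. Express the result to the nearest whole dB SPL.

72 dB SPL

Line-source attenuation: ΔL = 10·log₁₀(r₂/r₁) = 10·log₁₀(123.9/10.2) = 10.845 dB.
L₂ = 83.2 − 10·log₁₀(123.9/10.2) = 83.2 − 10.845 = 72.36 dB SPL.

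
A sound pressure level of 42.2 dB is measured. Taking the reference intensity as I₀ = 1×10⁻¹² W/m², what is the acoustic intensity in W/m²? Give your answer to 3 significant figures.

I/I₀ = 10^(42.2/10) = 1.66e+04, so I = 1.66e+04 × 10⁻¹² W/m².

1.66e-08 W/m²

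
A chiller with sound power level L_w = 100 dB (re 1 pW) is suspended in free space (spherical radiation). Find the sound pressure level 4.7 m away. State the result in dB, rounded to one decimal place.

75.6 dB

The power spreads over a sphere of area 4π·r², so L_p = L_w − 10·log₁₀(4π·r²).
4π·r² = 277.6 m², 10·log₁₀ of that is 24.434 dB.
L_p = 100 − 24.434 = 75.57 dB.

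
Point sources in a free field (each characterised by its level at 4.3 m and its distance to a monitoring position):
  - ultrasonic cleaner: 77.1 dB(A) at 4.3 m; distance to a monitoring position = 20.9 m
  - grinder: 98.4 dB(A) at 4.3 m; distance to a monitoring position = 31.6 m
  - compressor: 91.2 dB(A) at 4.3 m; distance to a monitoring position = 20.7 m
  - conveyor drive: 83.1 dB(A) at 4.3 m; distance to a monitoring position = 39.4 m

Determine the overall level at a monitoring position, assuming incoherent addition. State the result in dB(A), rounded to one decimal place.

82.8 dB(A)

Propagate each source to the receiver with L = L_ref − 20·log₁₀(r/r_ref), then add intensities.
ultrasonic cleaner: 77.1 − 20·log₁₀(20.9/4.3) = 77.1 − 13.73 = 63.37 dB(A).
grinder: 98.4 − 20·log₁₀(31.6/4.3) = 98.4 − 17.32 = 81.08 dB(A).
compressor: 91.2 − 20·log₁₀(20.7/4.3) = 91.2 − 13.65 = 77.55 dB(A).
conveyor drive: 83.1 − 20·log₁₀(39.4/4.3) = 83.1 − 19.24 = 63.86 dB(A).
Σ 10^(L/10) = 1.896e+08 → L_total = 10·log₁₀(1.896e+08) = 82.78 dB(A).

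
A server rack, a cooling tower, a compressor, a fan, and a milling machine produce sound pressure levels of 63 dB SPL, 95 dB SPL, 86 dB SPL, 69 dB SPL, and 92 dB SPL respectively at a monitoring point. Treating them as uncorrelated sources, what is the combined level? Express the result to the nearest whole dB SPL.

For uncorrelated sources the intensities add, so convert each level to linear form, sum, and take 10·log₁₀ of the total.
Σ 10^(L/10) = 10^(63/10) + 10^(95/10) + 10^(86/10) + 10^(69/10) + 10^(92/10) = 5.155e+09.
L_total = 10·log₁₀(5.155e+09) = 97.12 dB SPL.

97 dB SPL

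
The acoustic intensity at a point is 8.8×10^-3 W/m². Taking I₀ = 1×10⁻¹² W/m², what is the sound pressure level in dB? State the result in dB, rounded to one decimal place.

Dividing by I₀ shifts the exponent by 12: I/I₀ = 8.8×10^9.
L = 10·(0.9445 + 9) = 99.44 dB.

99.4 dB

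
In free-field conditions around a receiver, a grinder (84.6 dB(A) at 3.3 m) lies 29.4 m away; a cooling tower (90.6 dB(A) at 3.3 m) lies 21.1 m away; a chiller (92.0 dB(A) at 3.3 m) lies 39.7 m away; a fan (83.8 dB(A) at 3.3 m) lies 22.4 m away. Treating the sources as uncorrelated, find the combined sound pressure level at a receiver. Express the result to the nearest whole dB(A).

Apply inverse-square spreading to bring every level to the receiver, then sum 10^(L/10).
grinder: 84.6 − 20·log₁₀(29.4/3.3) = 84.6 − 19.00 = 65.60 dB(A).
cooling tower: 90.6 − 20·log₁₀(21.1/3.3) = 90.6 − 16.12 = 74.48 dB(A).
chiller: 92.0 − 20·log₁₀(39.7/3.3) = 92.0 − 21.61 = 70.39 dB(A).
fan: 83.8 − 20·log₁₀(22.4/3.3) = 83.8 − 16.63 = 67.17 dB(A).
Σ 10^(L/10) = 4.787e+07 → L_total = 10·log₁₀(4.787e+07) = 76.80 dB(A).

77 dB(A)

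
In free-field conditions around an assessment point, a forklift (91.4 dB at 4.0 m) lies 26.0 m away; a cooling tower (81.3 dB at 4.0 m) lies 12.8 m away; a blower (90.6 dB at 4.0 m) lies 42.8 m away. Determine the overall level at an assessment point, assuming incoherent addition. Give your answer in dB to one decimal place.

Apply inverse-square spreading to bring every level to the receiver, then sum 10^(L/10).
forklift: 91.4 − 20·log₁₀(26.0/4.0) = 91.4 − 16.26 = 75.14 dB.
cooling tower: 81.3 − 20·log₁₀(12.8/4.0) = 81.3 − 10.10 = 71.20 dB.
blower: 90.6 − 20·log₁₀(42.8/4.0) = 90.6 − 20.59 = 70.01 dB.
Σ 10^(L/10) = 5.587e+07 → L_total = 10·log₁₀(5.587e+07) = 77.47 dB.

77.5 dB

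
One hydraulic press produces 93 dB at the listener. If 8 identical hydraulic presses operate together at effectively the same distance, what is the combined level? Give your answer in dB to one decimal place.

With 8 equal, uncorrelated contributions the intensity is 8× that of one unit, giving a rise of 10·log₁₀ 8.
L_total = 93 + 10·log₁₀(8) = 93 + 9.031 = 102.03 dB.

102.0 dB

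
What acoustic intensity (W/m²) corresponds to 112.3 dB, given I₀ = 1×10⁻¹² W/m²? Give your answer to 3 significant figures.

0.170 W/m²

I = I₀·10^(L/10) = 10⁻¹² × 10^(112.3/10) = 10^(-0.770).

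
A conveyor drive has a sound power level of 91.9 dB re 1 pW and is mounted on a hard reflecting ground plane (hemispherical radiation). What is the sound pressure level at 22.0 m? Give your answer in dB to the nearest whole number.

The power spreads over a hemisphere of area 2π·r², so L_p = L_w − 10·log₁₀(2π·r²).
2π·r² = 3041 m², 10·log₁₀ of that is 34.830 dB.
L_p = 91.9 − 34.830 = 57.07 dB.

57 dB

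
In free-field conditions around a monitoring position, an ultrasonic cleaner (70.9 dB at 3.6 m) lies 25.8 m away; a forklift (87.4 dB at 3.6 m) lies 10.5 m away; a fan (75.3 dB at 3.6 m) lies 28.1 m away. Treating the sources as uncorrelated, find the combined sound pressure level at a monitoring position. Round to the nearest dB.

First find each source's level at the receiver (point-source: −20·log₁₀(r/r_ref)), then combine on an intensity basis.
ultrasonic cleaner: 70.9 − 20·log₁₀(25.8/3.6) = 70.9 − 17.11 = 53.79 dB.
forklift: 87.4 − 20·log₁₀(10.5/3.6) = 87.4 − 9.30 = 78.10 dB.
fan: 75.3 − 20·log₁₀(28.1/3.6) = 75.3 − 17.85 = 57.45 dB.
Σ 10^(L/10) = 6.539e+07 → L_total = 10·log₁₀(6.539e+07) = 78.16 dB.

78 dB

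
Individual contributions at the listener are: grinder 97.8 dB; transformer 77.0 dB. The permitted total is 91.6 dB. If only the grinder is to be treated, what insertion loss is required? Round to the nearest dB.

Everything except the grinder sums to 10^(77.0/10) = 5.012e+07 in linear terms, 77.00 dB.
The limit corresponds to 10^(91.6/10) = 1.445e+09; subtracting the fixed part leaves 1.395e+09 for the grinder, i.e. 91.45 dB.
Required insertion loss = 97.8 − 91.45 = 6.35 dB.

6 dB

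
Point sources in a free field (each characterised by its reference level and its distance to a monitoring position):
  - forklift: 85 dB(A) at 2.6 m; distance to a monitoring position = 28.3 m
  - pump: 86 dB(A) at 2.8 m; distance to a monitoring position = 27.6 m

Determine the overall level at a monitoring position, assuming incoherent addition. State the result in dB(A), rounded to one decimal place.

68.3 dB(A)

First find each source's level at the receiver (point-source: −20·log₁₀(r/r_ref)), then combine on an intensity basis.
forklift: 85 − 20·log₁₀(28.3/2.6) = 85 − 20.74 = 64.26 dB(A).
pump: 86 − 20·log₁₀(27.6/2.8) = 86 − 19.88 = 66.12 dB(A).
Σ 10^(L/10) = 6.766e+06 → L_total = 10·log₁₀(6.766e+06) = 68.30 dB(A).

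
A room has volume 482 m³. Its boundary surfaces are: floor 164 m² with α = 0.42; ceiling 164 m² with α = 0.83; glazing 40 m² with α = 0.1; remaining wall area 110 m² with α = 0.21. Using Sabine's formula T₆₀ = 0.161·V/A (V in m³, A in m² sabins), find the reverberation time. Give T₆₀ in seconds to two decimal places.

0.33 s

A = Σ Sᵢαᵢ = 164·0.42 + 164·0.83 + 40·0.1 + 110·0.21 = 232.10 m².
T₆₀ = 0.161 × 482 / 232.10 = 0.334 s.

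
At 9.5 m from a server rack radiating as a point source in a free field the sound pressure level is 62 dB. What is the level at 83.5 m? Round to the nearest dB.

43 dB

For a point source, L₂ = L₁ − 20·log₁₀(r₂/r₁).
L₂ = 62 − 20·log₁₀(83.5/9.5) = 62 − 18.879 = 43.12 dB.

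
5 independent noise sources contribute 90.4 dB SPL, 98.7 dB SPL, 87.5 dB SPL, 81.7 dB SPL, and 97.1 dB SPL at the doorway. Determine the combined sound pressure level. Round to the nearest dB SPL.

For uncorrelated sources the intensities add, so convert each level to linear form, sum, and take 10·log₁₀ of the total.
Σ 10^(L/10) = 10^(90.4/10) + 10^(98.7/10) + 10^(87.5/10) + 10^(81.7/10) + 10^(97.1/10) = 1.435e+10.
L_total = 10·log₁₀(1.435e+10) = 101.57 dB SPL.

102 dB SPL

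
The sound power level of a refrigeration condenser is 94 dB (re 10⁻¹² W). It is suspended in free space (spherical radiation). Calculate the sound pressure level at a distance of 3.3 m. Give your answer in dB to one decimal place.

72.6 dB

L_p = L_w − 10·log₁₀(4π·r²) with r = 3.3 m.
4π·r² = 136.8 m², 10·log₁₀ of that is 21.362 dB.
L_p = 94 − 21.362 = 72.64 dB.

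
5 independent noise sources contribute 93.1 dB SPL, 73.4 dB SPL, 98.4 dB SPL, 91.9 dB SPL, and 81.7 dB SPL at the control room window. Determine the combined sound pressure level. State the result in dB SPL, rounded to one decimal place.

100.3 dB SPL

Incoherent sources combine by intensity addition: L_total = 10·log₁₀(Σ 10^(L_i/10)).
Σ 10^(L/10) = 10^(93.1/10) + 10^(73.4/10) + 10^(98.4/10) + 10^(91.9/10) + 10^(81.7/10) = 1.068e+10.
L_total = 10·log₁₀(1.068e+10) = 100.29 dB SPL.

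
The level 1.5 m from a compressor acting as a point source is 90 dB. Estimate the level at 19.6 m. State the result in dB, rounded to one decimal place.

Spherical spreading from a point source gives a 20·log₁₀(r₂/r₁) drop.
L₂ = 90 − 20·log₁₀(19.6/1.5) = 90 − 22.323 = 67.68 dB.

67.7 dB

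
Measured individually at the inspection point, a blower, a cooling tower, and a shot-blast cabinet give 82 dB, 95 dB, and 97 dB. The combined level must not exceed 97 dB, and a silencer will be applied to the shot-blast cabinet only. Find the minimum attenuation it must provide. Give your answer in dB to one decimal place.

4.7 dB

Everything except the shot-blast cabinet sums to 10^(82/10) + 10^(95/10) = 3.321e+09 in linear terms, 95.21 dB.
To meet 97 dB overall, the treated shot-blast cabinet may contribute at most 10^(97/10) − 3.321e+09 = 1.691e+09, i.e. 92.28 dB.
So the shot-blast cabinet must be reduced from 97 to 92.28 dB: IL = 4.72 dB.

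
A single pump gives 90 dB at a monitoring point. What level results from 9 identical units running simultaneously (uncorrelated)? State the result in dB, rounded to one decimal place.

With 9 equal, uncorrelated contributions the intensity is 9× that of one unit, giving a rise of 10·log₁₀ 9.
L_total = 90 + 10·log₁₀(9) = 90 + 9.542 = 99.54 dB.

99.5 dB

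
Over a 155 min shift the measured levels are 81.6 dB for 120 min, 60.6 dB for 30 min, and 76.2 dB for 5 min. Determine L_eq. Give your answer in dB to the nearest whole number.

L_eq = 10·log₁₀[(1/T)·Σ tᵢ·10^(Lᵢ/10)] with T = 155 min.
Σ tᵢ·10^(Lᵢ/10) = 120·10^(81.6/10) + 30·10^(60.6/10) + 5·10^(76.2/10) = 1.759e+10.
L_eq = 10·log₁₀(1.759e+10/155) = 80.55 dB.

81 dB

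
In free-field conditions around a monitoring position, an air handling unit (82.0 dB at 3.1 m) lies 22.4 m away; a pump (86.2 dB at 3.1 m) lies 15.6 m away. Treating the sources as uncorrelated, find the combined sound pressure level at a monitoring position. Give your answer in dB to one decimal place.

Apply inverse-square spreading to bring every level to the receiver, then sum 10^(L/10).
air handling unit: 82.0 − 20·log₁₀(22.4/3.1) = 82.0 − 17.18 = 64.82 dB.
pump: 86.2 − 20·log₁₀(15.6/3.1) = 86.2 − 14.04 = 72.16 dB.
Σ 10^(L/10) = 1.950e+07 → L_total = 10·log₁₀(1.950e+07) = 72.90 dB.

72.9 dB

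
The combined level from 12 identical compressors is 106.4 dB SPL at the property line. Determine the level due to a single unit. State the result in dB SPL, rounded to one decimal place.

12 equal contributions raise the level by 10·log₁₀ 12 = 10.792 dB, so each unit alone gives 106.4 − 10.792.

95.6 dB SPL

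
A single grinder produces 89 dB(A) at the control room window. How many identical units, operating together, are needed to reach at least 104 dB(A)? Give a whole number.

32

Need L₁ + 10·log₁₀ N ≥ 104, i.e. log₁₀ N ≥ 1.50.
N ≥ 10^(15.0/10) = 31.623, so N = 32.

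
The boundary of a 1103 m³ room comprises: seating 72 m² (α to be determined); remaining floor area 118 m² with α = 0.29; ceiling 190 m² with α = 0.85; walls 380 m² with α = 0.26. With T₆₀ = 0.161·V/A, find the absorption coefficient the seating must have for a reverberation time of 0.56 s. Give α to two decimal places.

From T₆₀ = 0.161·V/A, the target T₆₀ = 0.56 s needs A = 0.161·1103/0.56 = 317.11 m².
Absorption from the other surfaces = 118·0.29 + 190·0.85 + 380·0.26 = 294.52 m², so the seating must supply 22.59 m² over 72 m².
α = 22.59/72 = 0.314.

0.31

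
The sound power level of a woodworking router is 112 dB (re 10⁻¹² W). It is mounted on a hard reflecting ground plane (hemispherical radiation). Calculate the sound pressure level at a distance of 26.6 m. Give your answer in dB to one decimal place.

Free-field hemispherical radiation: L_p = L_w − 10·log₁₀(2π·r²), r = 26.6 m.
2π·r² = 4446 m², 10·log₁₀ of that is 36.479 dB.
L_p = 112 − 36.479 = 75.52 dB.

75.5 dB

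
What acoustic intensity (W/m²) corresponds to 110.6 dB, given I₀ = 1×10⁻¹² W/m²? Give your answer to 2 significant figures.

I = I₀·10^(L/10) = 10⁻¹² × 10^(110.6/10) = 10^(-0.940).

0.11 W/m²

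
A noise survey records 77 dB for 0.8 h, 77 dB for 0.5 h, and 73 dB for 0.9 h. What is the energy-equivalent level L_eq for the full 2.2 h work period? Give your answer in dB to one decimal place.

The energy average is taken in the linear domain: L_eq = 10·log₁₀[(Σ tᵢ·10^(Lᵢ/10))/T], T = 2.2 h.
Σ tᵢ·10^(Lᵢ/10) = 0.8·10^(77/10) + 0.5·10^(77/10) + 0.9·10^(73/10) = 8.311e+07.
L_eq = 10·log₁₀(8.311e+07/2.2) = 75.77 dB.

75.8 dB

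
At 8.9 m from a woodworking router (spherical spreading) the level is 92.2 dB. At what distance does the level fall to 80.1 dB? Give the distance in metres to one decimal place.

For a point source L₁ − L₂ = 20·log₁₀(r₂/r₁), so r₂ = r₁·10^((L₁−L₂)/20).
r₂ = 8.9·10^((92.2−80.1)/20) = 8.9·10^(12.1/20) = 35.84 m.

35.8 m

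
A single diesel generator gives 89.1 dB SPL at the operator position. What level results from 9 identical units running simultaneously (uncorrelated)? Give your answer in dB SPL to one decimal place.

98.6 dB SPL

With 9 equal, uncorrelated contributions the intensity is 9× that of one unit, giving a rise of 10·log₁₀ 9.
L_total = 89.1 + 10·log₁₀(9) = 89.1 + 9.542 = 98.64 dB SPL.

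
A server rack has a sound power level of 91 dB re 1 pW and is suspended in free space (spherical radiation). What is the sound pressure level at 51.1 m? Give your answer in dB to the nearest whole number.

The power spreads over a sphere of area 4π·r², so L_p = L_w − 10·log₁₀(4π·r²).
4π·r² = 3.281e+04 m², 10·log₁₀ of that is 45.161 dB.
L_p = 91 − 45.161 = 45.84 dB.

46 dB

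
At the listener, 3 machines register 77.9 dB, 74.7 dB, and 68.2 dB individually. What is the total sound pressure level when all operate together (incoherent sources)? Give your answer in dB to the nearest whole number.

80 dB

For uncorrelated sources the intensities add, so convert each level to linear form, sum, and take 10·log₁₀ of the total.
Σ 10^(L/10) = 10^(77.9/10) + 10^(74.7/10) + 10^(68.2/10) = 9.778e+07.
L_total = 10·log₁₀(9.778e+07) = 79.90 dB.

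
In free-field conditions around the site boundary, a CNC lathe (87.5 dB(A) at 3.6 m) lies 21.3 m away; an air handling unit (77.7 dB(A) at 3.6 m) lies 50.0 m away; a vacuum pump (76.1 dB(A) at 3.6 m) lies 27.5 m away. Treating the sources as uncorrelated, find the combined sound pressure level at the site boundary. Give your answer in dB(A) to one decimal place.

72.3 dB(A)

First find each source's level at the receiver (point-source: −20·log₁₀(r/r_ref)), then combine on an intensity basis.
CNC lathe: 87.5 − 20·log₁₀(21.3/3.6) = 87.5 − 15.44 = 72.06 dB(A).
air handling unit: 77.7 − 20·log₁₀(50.0/3.6) = 77.7 − 22.85 = 54.85 dB(A).
vacuum pump: 76.1 − 20·log₁₀(27.5/3.6) = 76.1 − 17.66 = 58.44 dB(A).
Σ 10^(L/10) = 1.707e+07 → L_total = 10·log₁₀(1.707e+07) = 72.32 dB(A).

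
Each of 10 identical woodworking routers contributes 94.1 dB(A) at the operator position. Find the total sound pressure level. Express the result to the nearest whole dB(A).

L_total = L₁ + 10·log₁₀ N for N identical incoherent sources.
L_total = 94.1 + 10·log₁₀(10) = 94.1 + 10.000 = 104.10 dB(A).

104 dB(A)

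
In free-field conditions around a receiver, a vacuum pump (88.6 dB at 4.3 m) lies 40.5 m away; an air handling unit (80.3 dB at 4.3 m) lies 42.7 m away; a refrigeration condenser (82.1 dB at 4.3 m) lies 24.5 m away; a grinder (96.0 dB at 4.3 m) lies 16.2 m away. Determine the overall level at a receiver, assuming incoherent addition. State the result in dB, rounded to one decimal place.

Propagate each source to the receiver with L = L_ref − 20·log₁₀(r/r_ref), then add intensities.
vacuum pump: 88.6 − 20·log₁₀(40.5/4.3) = 88.6 − 19.48 = 69.12 dB.
air handling unit: 80.3 − 20·log₁₀(42.7/4.3) = 80.3 − 19.94 = 60.36 dB.
refrigeration condenser: 82.1 − 20·log₁₀(24.5/4.3) = 82.1 − 15.11 = 66.99 dB.
grinder: 96.0 − 20·log₁₀(16.2/4.3) = 96.0 − 11.52 = 84.48 dB.
Σ 10^(L/10) = 2.947e+08 → L_total = 10·log₁₀(2.947e+08) = 84.69 dB.

84.7 dB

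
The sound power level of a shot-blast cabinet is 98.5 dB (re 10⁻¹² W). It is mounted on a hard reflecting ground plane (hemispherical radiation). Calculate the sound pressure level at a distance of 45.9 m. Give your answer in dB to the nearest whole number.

L_p = L_w − 10·log₁₀(2π·r²) with r = 45.9 m.
2π·r² = 1.324e+04 m², 10·log₁₀ of that is 41.218 dB.
L_p = 98.5 − 41.218 = 57.28 dB.

57 dB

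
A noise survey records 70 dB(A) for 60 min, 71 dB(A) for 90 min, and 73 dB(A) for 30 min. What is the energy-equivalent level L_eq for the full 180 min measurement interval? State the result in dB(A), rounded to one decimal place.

Weight each interval's intensity by its duration and average over T = 180 min:
Σ tᵢ·10^(Lᵢ/10) = 60·10^(70/10) + 90·10^(71/10) + 30·10^(73/10) = 2.332e+09.
L_eq = 10·log₁₀(2.332e+09/180) = 71.12 dB(A).

71.1 dB(A)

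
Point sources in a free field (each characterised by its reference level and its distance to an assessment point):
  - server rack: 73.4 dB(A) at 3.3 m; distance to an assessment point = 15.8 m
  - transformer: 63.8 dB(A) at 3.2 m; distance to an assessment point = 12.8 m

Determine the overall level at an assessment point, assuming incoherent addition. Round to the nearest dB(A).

Apply inverse-square spreading to bring every level to the receiver, then sum 10^(L/10).
server rack: 73.4 − 20·log₁₀(15.8/3.3) = 73.4 − 13.60 = 59.80 dB(A).
transformer: 63.8 − 20·log₁₀(12.8/3.2) = 63.8 − 12.04 = 51.76 dB(A).
Σ 10^(L/10) = 1.104e+06 → L_total = 10·log₁₀(1.104e+06) = 60.43 dB(A).

60 dB(A)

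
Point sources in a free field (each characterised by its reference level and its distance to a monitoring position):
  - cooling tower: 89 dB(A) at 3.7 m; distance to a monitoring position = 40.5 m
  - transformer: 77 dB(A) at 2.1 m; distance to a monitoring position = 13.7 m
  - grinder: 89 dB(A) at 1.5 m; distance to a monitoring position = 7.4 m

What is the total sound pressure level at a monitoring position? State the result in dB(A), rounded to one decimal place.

76.1 dB(A)

First find each source's level at the receiver (point-source: −20·log₁₀(r/r_ref)), then combine on an intensity basis.
cooling tower: 89 − 20·log₁₀(40.5/3.7) = 89 − 20.79 = 68.21 dB(A).
transformer: 77 − 20·log₁₀(13.7/2.1) = 77 − 16.29 = 60.71 dB(A).
grinder: 89 − 20·log₁₀(7.4/1.5) = 89 − 13.86 = 75.14 dB(A).
Σ 10^(L/10) = 4.044e+07 → L_total = 10·log₁₀(4.044e+07) = 76.07 dB(A).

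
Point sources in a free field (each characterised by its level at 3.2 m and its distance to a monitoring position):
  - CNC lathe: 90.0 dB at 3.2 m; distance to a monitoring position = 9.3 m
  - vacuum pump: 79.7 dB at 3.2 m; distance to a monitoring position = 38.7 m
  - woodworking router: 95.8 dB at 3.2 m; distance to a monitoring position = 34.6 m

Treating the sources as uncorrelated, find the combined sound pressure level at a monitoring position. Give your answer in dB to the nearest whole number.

82 dB

Propagate each source to the receiver with L = L_ref − 20·log₁₀(r/r_ref), then add intensities.
CNC lathe: 90.0 − 20·log₁₀(9.3/3.2) = 90.0 − 9.27 = 80.73 dB.
vacuum pump: 79.7 − 20·log₁₀(38.7/3.2) = 79.7 − 21.65 = 58.05 dB.
woodworking router: 95.8 − 20·log₁₀(34.6/3.2) = 95.8 − 20.68 = 75.12 dB.
Σ 10^(L/10) = 1.516e+08 → L_total = 10·log₁₀(1.516e+08) = 81.81 dB.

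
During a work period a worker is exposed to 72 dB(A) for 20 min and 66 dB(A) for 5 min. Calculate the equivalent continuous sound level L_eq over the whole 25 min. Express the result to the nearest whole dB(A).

Weight each interval's intensity by its duration and average over T = 25 min:
Σ tᵢ·10^(Lᵢ/10) = 20·10^(72/10) + 5·10^(66/10) = 3.369e+08.
L_eq = 10·log₁₀(3.369e+08/25) = 71.30 dB(A).

71 dB(A)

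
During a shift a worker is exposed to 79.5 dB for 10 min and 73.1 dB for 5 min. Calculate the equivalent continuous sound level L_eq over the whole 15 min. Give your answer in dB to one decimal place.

Weight each interval's intensity by its duration and average over T = 15 min:
Σ tᵢ·10^(Lᵢ/10) = 10·10^(79.5/10) + 5·10^(73.1/10) = 9.933e+08.
L_eq = 10·log₁₀(9.933e+08/15) = 78.21 dB.

78.2 dB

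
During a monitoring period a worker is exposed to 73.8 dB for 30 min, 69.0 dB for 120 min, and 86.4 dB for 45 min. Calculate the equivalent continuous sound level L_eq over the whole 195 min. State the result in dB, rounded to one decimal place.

The energy average is taken in the linear domain: L_eq = 10·log₁₀[(Σ tᵢ·10^(Lᵢ/10))/T], T = 195 min.
Σ tᵢ·10^(Lᵢ/10) = 30·10^(73.8/10) + 120·10^(69.0/10) + 45·10^(86.4/10) = 2.132e+10.
L_eq = 10·log₁₀(2.132e+10/195) = 80.39 dB.

80.4 dB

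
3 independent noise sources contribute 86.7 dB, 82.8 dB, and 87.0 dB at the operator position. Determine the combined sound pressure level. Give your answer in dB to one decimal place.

Incoherent sources combine by intensity addition: L_total = 10·log₁₀(Σ 10^(L_i/10)).
Σ 10^(L/10) = 10^(86.7/10) + 10^(82.8/10) + 10^(87.0/10) = 1.159e+09.
L_total = 10·log₁₀(1.159e+09) = 90.64 dB.

90.6 dB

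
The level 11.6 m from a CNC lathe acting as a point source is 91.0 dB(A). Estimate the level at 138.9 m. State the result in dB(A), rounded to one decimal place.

Point-source attenuation: ΔL = 20·log₁₀(r₂/r₁) = 20·log₁₀(138.9/11.6) = 21.565 dB.
L₂ = 91.0 − 20·log₁₀(138.9/11.6) = 91.0 − 21.565 = 69.44 dB(A).

69.4 dB(A)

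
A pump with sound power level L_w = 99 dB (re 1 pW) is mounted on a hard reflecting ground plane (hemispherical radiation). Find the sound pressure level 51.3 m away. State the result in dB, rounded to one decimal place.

The power spreads over a hemisphere of area 2π·r², so L_p = L_w − 10·log₁₀(2π·r²).
2π·r² = 1.654e+04 m², 10·log₁₀ of that is 42.184 dB.
L_p = 99 − 42.184 = 56.82 dB.

56.8 dB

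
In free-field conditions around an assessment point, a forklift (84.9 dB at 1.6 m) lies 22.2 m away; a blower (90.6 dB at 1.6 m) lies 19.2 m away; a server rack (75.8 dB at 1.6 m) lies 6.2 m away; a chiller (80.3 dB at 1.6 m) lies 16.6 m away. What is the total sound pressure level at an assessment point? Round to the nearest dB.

Propagate each source to the receiver with L = L_ref − 20·log₁₀(r/r_ref), then add intensities.
forklift: 84.9 − 20·log₁₀(22.2/1.6) = 84.9 − 22.84 = 62.06 dB.
blower: 90.6 − 20·log₁₀(19.2/1.6) = 90.6 − 21.58 = 69.02 dB.
server rack: 75.8 − 20·log₁₀(6.2/1.6) = 75.8 − 11.77 = 64.03 dB.
chiller: 80.3 − 20·log₁₀(16.6/1.6) = 80.3 − 20.32 = 59.98 dB.
Σ 10^(L/10) = 1.311e+07 → L_total = 10·log₁₀(1.311e+07) = 71.17 dB.

71 dB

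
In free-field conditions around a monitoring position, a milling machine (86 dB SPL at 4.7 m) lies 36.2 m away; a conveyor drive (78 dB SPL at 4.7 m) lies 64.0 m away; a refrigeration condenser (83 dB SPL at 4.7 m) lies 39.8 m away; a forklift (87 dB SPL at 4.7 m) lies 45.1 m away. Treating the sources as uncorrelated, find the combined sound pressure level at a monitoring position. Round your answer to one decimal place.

71.8 dB SPL

Propagate each source to the receiver with L = L_ref − 20·log₁₀(r/r_ref), then add intensities.
milling machine: 86 − 20·log₁₀(36.2/4.7) = 86 − 17.73 = 68.27 dB SPL.
conveyor drive: 78 − 20·log₁₀(64.0/4.7) = 78 − 22.68 = 55.32 dB SPL.
refrigeration condenser: 83 − 20·log₁₀(39.8/4.7) = 83 − 18.56 = 64.44 dB SPL.
forklift: 87 − 20·log₁₀(45.1/4.7) = 87 − 19.64 = 67.36 dB SPL.
Σ 10^(L/10) = 1.528e+07 → L_total = 10·log₁₀(1.528e+07) = 71.84 dB SPL.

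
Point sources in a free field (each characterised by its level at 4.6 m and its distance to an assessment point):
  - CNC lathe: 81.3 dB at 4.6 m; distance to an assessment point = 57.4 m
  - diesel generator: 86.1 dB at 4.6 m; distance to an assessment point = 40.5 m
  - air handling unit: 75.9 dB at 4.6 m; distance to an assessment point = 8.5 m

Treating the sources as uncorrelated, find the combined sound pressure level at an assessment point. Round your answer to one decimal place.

72.4 dB

First find each source's level at the receiver (point-source: −20·log₁₀(r/r_ref)), then combine on an intensity basis.
CNC lathe: 81.3 − 20·log₁₀(57.4/4.6) = 81.3 − 21.92 = 59.38 dB.
diesel generator: 86.1 − 20·log₁₀(40.5/4.6) = 86.1 − 18.89 = 67.21 dB.
air handling unit: 75.9 − 20·log₁₀(8.5/4.6) = 75.9 − 5.33 = 70.57 dB.
Σ 10^(L/10) = 1.752e+07 → L_total = 10·log₁₀(1.752e+07) = 72.43 dB.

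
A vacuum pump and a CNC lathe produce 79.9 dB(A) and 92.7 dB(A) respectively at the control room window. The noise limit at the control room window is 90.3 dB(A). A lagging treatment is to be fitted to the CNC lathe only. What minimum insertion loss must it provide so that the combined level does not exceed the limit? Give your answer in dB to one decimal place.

2.8 dB

Fixed contribution from the other source: Σ 10^(L/10) = 10^(79.9/10) = 9.772e+07 (79.90 dB(A)).
To meet 90.3 dB(A) overall, the treated CNC lathe may contribute at most 10^(90.3/10) − 9.772e+07 = 9.738e+08, i.e. 89.88 dB(A).
So the CNC lathe must be reduced from 92.7 to 89.88 dB(A): IL = 2.82 dB.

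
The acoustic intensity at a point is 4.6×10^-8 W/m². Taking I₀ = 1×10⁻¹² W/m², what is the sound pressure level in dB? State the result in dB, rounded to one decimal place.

I/I₀ = 4.6×10^-8/10⁻¹² = 4.6×10^4, and L = 10·log₁₀(I/I₀).
L = 10·(0.6628 + 4) = 46.63 dB.

46.6 dB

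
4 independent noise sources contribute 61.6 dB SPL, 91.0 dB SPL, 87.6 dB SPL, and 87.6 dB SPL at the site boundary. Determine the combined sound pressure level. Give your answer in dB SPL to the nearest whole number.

Incoherent sources combine by intensity addition: L_total = 10·log₁₀(Σ 10^(L_i/10)).
Σ 10^(L/10) = 10^(61.6/10) + 10^(91.0/10) + 10^(87.6/10) + 10^(87.6/10) = 2.411e+09.
L_total = 10·log₁₀(2.411e+09) = 93.82 dB SPL.

94 dB SPL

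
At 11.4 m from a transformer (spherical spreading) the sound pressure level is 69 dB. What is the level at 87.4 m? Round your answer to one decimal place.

Spherical spreading from a point source gives a 20·log₁₀(r₂/r₁) drop.
L₂ = 69 − 20·log₁₀(87.4/11.4) = 69 − 17.692 = 51.31 dB.

51.3 dB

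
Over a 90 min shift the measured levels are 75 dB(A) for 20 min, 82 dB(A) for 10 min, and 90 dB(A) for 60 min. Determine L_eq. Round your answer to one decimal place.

L_eq = 10·log₁₀[(1/T)·Σ tᵢ·10^(Lᵢ/10)] with T = 90 min.
Σ tᵢ·10^(Lᵢ/10) = 20·10^(75/10) + 10·10^(82/10) + 60·10^(90/10) = 6.222e+10.
L_eq = 10·log₁₀(6.222e+10/90) = 88.40 dB(A).

88.4 dB(A)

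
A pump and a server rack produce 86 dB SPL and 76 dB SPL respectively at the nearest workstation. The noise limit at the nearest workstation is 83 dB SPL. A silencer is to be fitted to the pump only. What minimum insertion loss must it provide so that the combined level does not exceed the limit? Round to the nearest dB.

4 dB

Fixed contribution from the other source: Σ 10^(L/10) = 10^(76/10) = 3.981e+07 (76.00 dB SPL).
To meet 83 dB SPL overall, the treated pump may contribute at most 10^(83/10) − 3.981e+07 = 1.597e+08, i.e. 82.03 dB SPL.
So the pump must be reduced from 86 to 82.03 dB SPL: IL = 3.97 dB.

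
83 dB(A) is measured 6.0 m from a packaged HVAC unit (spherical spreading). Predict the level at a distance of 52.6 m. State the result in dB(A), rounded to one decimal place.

Point-source attenuation: ΔL = 20·log₁₀(r₂/r₁) = 20·log₁₀(52.6/6.0) = 18.857 dB.
L₂ = 83 − 20·log₁₀(52.6/6.0) = 83 − 18.857 = 64.14 dB(A).

64.1 dB(A)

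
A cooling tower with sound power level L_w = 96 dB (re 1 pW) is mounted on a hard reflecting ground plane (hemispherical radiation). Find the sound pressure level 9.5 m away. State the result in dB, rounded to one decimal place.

L_p = L_w − 10·log₁₀(2π·r²) with r = 9.5 m.
2π·r² = 567.1 m², 10·log₁₀ of that is 27.536 dB.
L_p = 96 − 27.536 = 68.46 dB.

68.5 dB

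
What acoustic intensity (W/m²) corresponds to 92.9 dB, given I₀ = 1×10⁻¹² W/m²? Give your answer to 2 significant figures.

0.0019 W/m²

I/I₀ = 10^(92.9/10) = 1.95e+09, so I = 1.95e+09 × 10⁻¹² W/m².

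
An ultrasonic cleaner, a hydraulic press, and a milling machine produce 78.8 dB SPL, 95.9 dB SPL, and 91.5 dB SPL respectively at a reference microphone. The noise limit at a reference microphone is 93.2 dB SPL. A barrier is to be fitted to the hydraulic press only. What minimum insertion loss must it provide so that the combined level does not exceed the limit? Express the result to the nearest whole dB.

8 dB

Everything except the hydraulic press sums to 10^(78.8/10) + 10^(91.5/10) = 1.488e+09 in linear terms, 91.73 dB SPL.
To meet 93.2 dB SPL overall, the treated hydraulic press may contribute at most 10^(93.2/10) − 1.488e+09 = 6.009e+08, i.e. 87.79 dB SPL.
So the hydraulic press must be reduced from 95.9 to 87.79 dB SPL: IL = 8.11 dB.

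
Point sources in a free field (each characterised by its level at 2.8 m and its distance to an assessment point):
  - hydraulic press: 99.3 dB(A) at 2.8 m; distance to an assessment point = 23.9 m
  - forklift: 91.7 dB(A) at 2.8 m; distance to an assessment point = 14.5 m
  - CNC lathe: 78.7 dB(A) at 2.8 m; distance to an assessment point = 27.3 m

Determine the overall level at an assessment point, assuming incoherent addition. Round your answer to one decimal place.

82.4 dB(A)

Propagate each source to the receiver with L = L_ref − 20·log₁₀(r/r_ref), then add intensities.
hydraulic press: 99.3 − 20·log₁₀(23.9/2.8) = 99.3 − 18.62 = 80.68 dB(A).
forklift: 91.7 − 20·log₁₀(14.5/2.8) = 91.7 − 14.28 = 77.42 dB(A).
CNC lathe: 78.7 − 20·log₁₀(27.3/2.8) = 78.7 − 19.78 = 58.92 dB(A).
Σ 10^(L/10) = 1.728e+08 → L_total = 10·log₁₀(1.728e+08) = 82.37 dB(A).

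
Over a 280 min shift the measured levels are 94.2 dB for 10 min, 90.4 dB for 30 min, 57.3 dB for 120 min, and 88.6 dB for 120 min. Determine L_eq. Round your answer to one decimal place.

L_eq = 10·log₁₀[(1/T)·Σ tᵢ·10^(Lᵢ/10)] with T = 280 min.
Σ tᵢ·10^(Lᵢ/10) = 10·10^(94.2/10) + 30·10^(90.4/10) + 120·10^(57.3/10) + 120·10^(88.6/10) = 1.462e+11.
L_eq = 10·log₁₀(1.462e+11/280) = 87.18 dB.

87.2 dB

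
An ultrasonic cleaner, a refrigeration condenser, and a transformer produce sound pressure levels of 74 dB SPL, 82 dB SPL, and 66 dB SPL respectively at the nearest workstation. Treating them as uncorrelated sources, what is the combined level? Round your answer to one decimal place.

82.7 dB SPL

Incoherent sources combine by intensity addition: L_total = 10·log₁₀(Σ 10^(L_i/10)).
Σ 10^(L/10) = 10^(74/10) + 10^(82/10) + 10^(66/10) = 1.876e+08.
L_total = 10·log₁₀(1.876e+08) = 82.73 dB SPL.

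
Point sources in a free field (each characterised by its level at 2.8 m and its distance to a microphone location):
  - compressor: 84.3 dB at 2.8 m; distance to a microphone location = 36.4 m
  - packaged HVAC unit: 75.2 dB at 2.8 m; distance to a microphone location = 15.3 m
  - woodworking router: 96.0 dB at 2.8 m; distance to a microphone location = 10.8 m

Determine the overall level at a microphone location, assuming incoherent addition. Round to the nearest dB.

First find each source's level at the receiver (point-source: −20·log₁₀(r/r_ref)), then combine on an intensity basis.
compressor: 84.3 − 20·log₁₀(36.4/2.8) = 84.3 − 22.28 = 62.02 dB.
packaged HVAC unit: 75.2 − 20·log₁₀(15.3/2.8) = 75.2 − 14.75 = 60.45 dB.
woodworking router: 96.0 − 20·log₁₀(10.8/2.8) = 96.0 − 11.73 = 84.27 dB.
Σ 10^(L/10) = 2.703e+08 → L_total = 10·log₁₀(2.703e+08) = 84.32 dB.

84 dB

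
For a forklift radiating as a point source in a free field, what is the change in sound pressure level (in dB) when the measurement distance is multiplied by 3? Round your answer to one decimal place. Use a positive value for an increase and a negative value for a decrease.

-9.5 dB

With spherical spreading the level changes by −20·log₁₀(r₂/r₁).
ΔL = −20·log₁₀(3) = -9.54 dB.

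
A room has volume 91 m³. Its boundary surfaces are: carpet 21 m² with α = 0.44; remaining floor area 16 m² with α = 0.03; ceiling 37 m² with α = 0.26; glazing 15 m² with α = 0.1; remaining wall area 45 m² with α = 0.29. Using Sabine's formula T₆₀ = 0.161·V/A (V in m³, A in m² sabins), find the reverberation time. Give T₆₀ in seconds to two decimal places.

0.43 s

Summing Sᵢαᵢ: 21·0.44 + 16·0.03 + 37·0.26 + 15·0.1 + 45·0.29 = 33.89 m².
T₆₀ = 0.161 × 91 / 33.89 = 0.432 s.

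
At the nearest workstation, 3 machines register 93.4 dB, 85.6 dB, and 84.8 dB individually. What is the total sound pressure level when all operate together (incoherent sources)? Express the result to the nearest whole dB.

For uncorrelated sources the intensities add, so convert each level to linear form, sum, and take 10·log₁₀ of the total.
Σ 10^(L/10) = 10^(93.4/10) + 10^(85.6/10) + 10^(84.8/10) = 2.853e+09.
L_total = 10·log₁₀(2.853e+09) = 94.55 dB.

95 dB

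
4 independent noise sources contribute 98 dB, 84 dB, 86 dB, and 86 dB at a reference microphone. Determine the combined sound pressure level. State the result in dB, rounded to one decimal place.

98.7 dB

Incoherent sources combine by intensity addition: L_total = 10·log₁₀(Σ 10^(L_i/10)).
Σ 10^(L/10) = 10^(98/10) + 10^(84/10) + 10^(86/10) + 10^(86/10) = 7.357e+09.
L_total = 10·log₁₀(7.357e+09) = 98.67 dB.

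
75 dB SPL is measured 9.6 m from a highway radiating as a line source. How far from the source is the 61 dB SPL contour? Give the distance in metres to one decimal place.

For a line source L₁ − L₂ = 10·log₁₀(r₂/r₁), so r₂ = r₁·10^((L₁−L₂)/10).
r₂ = 9.6·10^((75−61)/10) = 9.6·10^(14.0/10) = 241.14 m.

241.1 m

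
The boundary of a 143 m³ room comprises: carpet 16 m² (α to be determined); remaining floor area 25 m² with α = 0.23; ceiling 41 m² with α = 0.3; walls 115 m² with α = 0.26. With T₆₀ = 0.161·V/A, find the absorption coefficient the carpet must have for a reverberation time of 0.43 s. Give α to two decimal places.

Required total absorption A = 0.161·143/0.43 = 53.54 m².
Absorption from the other surfaces = 25·0.23 + 41·0.3 + 115·0.26 = 47.95 m², so the carpet must supply 5.59 m² over 16 m².
α = 5.59/16 = 0.349.

0.35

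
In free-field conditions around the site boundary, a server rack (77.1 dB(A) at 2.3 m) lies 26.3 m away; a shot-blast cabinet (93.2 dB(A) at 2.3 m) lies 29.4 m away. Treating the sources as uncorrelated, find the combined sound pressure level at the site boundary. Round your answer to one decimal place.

71.2 dB(A)

Propagate each source to the receiver with L = L_ref − 20·log₁₀(r/r_ref), then add intensities.
server rack: 77.1 − 20·log₁₀(26.3/2.3) = 77.1 − 21.16 = 55.94 dB(A).
shot-blast cabinet: 93.2 − 20·log₁₀(29.4/2.3) = 93.2 − 22.13 = 71.07 dB(A).
Σ 10^(L/10) = 1.318e+07 → L_total = 10·log₁₀(1.318e+07) = 71.20 dB(A).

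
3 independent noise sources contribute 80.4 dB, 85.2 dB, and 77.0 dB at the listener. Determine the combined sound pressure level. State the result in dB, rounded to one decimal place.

86.9 dB

Incoherent sources combine by intensity addition: L_total = 10·log₁₀(Σ 10^(L_i/10)).
Σ 10^(L/10) = 10^(80.4/10) + 10^(85.2/10) + 10^(77.0/10) = 4.909e+08.
L_total = 10·log₁₀(4.909e+08) = 86.91 dB.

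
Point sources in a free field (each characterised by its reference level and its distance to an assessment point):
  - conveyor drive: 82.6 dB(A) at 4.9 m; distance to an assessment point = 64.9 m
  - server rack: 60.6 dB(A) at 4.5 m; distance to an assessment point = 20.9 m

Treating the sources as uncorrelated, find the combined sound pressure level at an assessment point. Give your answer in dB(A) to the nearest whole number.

60 dB(A)

Apply inverse-square spreading to bring every level to the receiver, then sum 10^(L/10).
conveyor drive: 82.6 − 20·log₁₀(64.9/4.9) = 82.6 − 22.44 = 60.16 dB(A).
server rack: 60.6 − 20·log₁₀(20.9/4.5) = 60.6 − 13.34 = 47.26 dB(A).
Σ 10^(L/10) = 1.091e+06 → L_total = 10·log₁₀(1.091e+06) = 60.38 dB(A).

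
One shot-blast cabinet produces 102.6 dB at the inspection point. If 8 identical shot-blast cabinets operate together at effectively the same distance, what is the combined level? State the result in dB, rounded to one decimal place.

111.6 dB

L_total = L₁ + 10·log₁₀ N for N identical incoherent sources.
L_total = 102.6 + 10·log₁₀(8) = 102.6 + 9.031 = 111.63 dB.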